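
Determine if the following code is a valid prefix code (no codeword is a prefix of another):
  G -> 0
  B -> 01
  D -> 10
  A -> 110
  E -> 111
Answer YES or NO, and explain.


Checking each pair (does one codeword prefix another?):
  G='0' vs B='01': prefix -- VIOLATION

NO -- this is NOT a valid prefix code. G (0) is a prefix of B (01).


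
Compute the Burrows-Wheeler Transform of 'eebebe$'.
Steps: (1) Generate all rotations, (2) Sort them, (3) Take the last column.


Rotations (sorted):
  0: $eebebe -> last char: e
  1: be$eebe -> last char: e
  2: bebe$ee -> last char: e
  3: e$eebeb -> last char: b
  4: ebe$eeb -> last char: b
  5: ebebe$e -> last char: e
  6: eebebe$ -> last char: $


BWT = eeebbe$


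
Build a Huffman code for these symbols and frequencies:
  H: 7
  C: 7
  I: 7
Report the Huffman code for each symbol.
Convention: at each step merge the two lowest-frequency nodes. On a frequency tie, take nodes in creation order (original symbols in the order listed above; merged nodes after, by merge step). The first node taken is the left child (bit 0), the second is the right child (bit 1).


Huffman tree construction:
Step 1: Merge H(7) + C(7) = 14
Step 2: Merge I(7) + (H+C)(14) = 21
Read each symbol's code off the tree from the root (left child = 0, right child = 1).

Codes:
  H: 10 (length 2)
  C: 11 (length 2)
  I: 0 (length 1)
Average code length: 35/21 = 1.6667 bits/symbol


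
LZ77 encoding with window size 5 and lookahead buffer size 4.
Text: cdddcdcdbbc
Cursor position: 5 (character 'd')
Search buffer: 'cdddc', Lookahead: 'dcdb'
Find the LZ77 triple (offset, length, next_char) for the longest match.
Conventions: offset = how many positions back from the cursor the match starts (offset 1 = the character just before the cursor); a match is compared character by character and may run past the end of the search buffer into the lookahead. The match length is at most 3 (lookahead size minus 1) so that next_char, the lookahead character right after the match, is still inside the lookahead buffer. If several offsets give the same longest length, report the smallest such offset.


Try each offset into the search buffer:
  offset=1 (pos 4, char 'c'): match length 0
  offset=2 (pos 3, char 'd'): match length 3
  offset=3 (pos 2, char 'd'): match length 1
  offset=4 (pos 1, char 'd'): match length 1
  offset=5 (pos 0, char 'c'): match length 0
Longest match has length 3 at offset 2.
next_char = character at position 5 + 3 = 8 -> 'b'

Best match: offset=2, length=3 (matching 'dcd' starting at position 3)
LZ77 triple: (2, 3, 'b')


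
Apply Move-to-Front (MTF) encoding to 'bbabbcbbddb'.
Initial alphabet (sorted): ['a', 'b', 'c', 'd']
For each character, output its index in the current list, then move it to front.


MTF encoding:
'b': index 1 in ['a', 'b', 'c', 'd'] -> ['b', 'a', 'c', 'd']
'b': index 0 in ['b', 'a', 'c', 'd'] -> ['b', 'a', 'c', 'd']
'a': index 1 in ['b', 'a', 'c', 'd'] -> ['a', 'b', 'c', 'd']
'b': index 1 in ['a', 'b', 'c', 'd'] -> ['b', 'a', 'c', 'd']
'b': index 0 in ['b', 'a', 'c', 'd'] -> ['b', 'a', 'c', 'd']
'c': index 2 in ['b', 'a', 'c', 'd'] -> ['c', 'b', 'a', 'd']
'b': index 1 in ['c', 'b', 'a', 'd'] -> ['b', 'c', 'a', 'd']
'b': index 0 in ['b', 'c', 'a', 'd'] -> ['b', 'c', 'a', 'd']
'd': index 3 in ['b', 'c', 'a', 'd'] -> ['d', 'b', 'c', 'a']
'd': index 0 in ['d', 'b', 'c', 'a'] -> ['d', 'b', 'c', 'a']
'b': index 1 in ['d', 'b', 'c', 'a'] -> ['b', 'd', 'c', 'a']


Output: [1, 0, 1, 1, 0, 2, 1, 0, 3, 0, 1]


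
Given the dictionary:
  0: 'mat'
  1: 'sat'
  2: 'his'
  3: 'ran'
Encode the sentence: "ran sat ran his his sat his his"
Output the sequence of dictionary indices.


Look up each word in the dictionary:
  'ran' -> 3
  'sat' -> 1
  'ran' -> 3
  'his' -> 2
  'his' -> 2
  'sat' -> 1
  'his' -> 2
  'his' -> 2

Encoded: [3, 1, 3, 2, 2, 1, 2, 2]


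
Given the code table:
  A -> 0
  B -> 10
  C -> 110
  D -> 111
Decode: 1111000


Decoding:
111 -> D
10 -> B
0 -> A
0 -> A


Result: DBAA


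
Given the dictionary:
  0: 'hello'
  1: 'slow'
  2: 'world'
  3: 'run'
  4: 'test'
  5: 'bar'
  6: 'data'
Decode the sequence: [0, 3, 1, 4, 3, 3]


Look up each index in the dictionary:
  0 -> 'hello'
  3 -> 'run'
  1 -> 'slow'
  4 -> 'test'
  3 -> 'run'
  3 -> 'run'

Decoded: "hello run slow test run run"


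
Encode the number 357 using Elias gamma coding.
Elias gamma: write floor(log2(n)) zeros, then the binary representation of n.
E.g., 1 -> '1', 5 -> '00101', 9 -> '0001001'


num_bits = floor(log2(357)) + 1 = 9
leading_zeros = num_bits - 1 = 8
binary(357) = 101100101

Elias gamma(357) = '00000000' + '101100101' = 00000000101100101 (17 bits)


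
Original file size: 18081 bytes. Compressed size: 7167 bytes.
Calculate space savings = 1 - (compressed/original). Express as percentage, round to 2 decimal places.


ratio = compressed/original = 7167/18081 = 0.396383
savings = 1 - ratio = 1 - 0.396383 = 0.603617
as a percentage: 0.603617 * 100 = 60.36%

Space savings = 1 - 7167/18081 = 60.36%


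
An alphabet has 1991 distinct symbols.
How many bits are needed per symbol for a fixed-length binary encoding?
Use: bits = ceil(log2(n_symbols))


log2(1991) = 10.9593
Bracket: 2^10 = 1024 < 1991 <= 2^11 = 2048
So ceil(log2(1991)) = 11

bits = ceil(log2(1991)) = ceil(10.9593) = 11 bits


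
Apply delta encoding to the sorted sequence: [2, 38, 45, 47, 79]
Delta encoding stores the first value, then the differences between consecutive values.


First value: 2
Deltas:
  38 - 2 = 36
  45 - 38 = 7
  47 - 45 = 2
  79 - 47 = 32


Delta encoded: [2, 36, 7, 2, 32]


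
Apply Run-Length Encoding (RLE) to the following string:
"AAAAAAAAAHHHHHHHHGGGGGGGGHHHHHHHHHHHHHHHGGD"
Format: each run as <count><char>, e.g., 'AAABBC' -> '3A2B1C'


Scanning runs left to right:
  i=0: run of 'A' x 9 -> '9A'
  i=9: run of 'H' x 8 -> '8H'
  i=17: run of 'G' x 8 -> '8G'
  i=25: run of 'H' x 15 -> '15H'
  i=40: run of 'G' x 2 -> '2G'
  i=42: run of 'D' x 1 -> '1D'

RLE = 9A8H8G15H2G1D


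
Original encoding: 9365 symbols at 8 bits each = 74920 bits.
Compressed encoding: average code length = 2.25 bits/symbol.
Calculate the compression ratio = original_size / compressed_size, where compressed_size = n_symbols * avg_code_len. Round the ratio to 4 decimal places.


original_size = n_symbols * orig_bits = 9365 * 8 = 74920 bits
compressed_size = n_symbols * avg_code_len = 9365 * 2.25 = 21071.25 bits
ratio = original_size / compressed_size = 74920 / 21071.25 = 3.5556

Compression ratio = 3.5556


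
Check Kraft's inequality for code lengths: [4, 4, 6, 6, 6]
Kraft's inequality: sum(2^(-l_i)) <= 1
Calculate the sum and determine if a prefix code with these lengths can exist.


Sum = 2^(-4) + 2^(-4) + 2^(-6) + 2^(-6) + 2^(-6)
    = 0.0625 + 0.0625 + 0.015625 + 0.015625 + 0.015625
    = 11/64 = 0.171875
Since 0.171875 <= 1, Kraft's inequality IS satisfied.
A prefix code with these lengths CAN exist.

Kraft sum = 0.171875. Satisfied.


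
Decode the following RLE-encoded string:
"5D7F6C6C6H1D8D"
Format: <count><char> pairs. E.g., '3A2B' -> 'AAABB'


Expanding each <count><char> pair:
  5D -> 'DDDDD'
  7F -> 'FFFFFFF'
  6C -> 'CCCCCC'
  6C -> 'CCCCCC'
  6H -> 'HHHHHH'
  1D -> 'D'
  8D -> 'DDDDDDDD'

Decoded = DDDDDFFFFFFFCCCCCCCCCCCCHHHHHHDDDDDDDDD


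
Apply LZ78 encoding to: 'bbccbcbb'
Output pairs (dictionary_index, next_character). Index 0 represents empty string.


LZ78 encoding steps:
Dictionary: {0: ''}
Step 1: w='' (idx 0), next='b' -> output (0, 'b'), add 'b' as idx 1
Step 2: w='b' (idx 1), next='c' -> output (1, 'c'), add 'bc' as idx 2
Step 3: w='' (idx 0), next='c' -> output (0, 'c'), add 'c' as idx 3
Step 4: w='bc' (idx 2), next='b' -> output (2, 'b'), add 'bcb' as idx 4
Step 5: w='b' (idx 1), end of input -> output (1, '')


Encoded: [(0, 'b'), (1, 'c'), (0, 'c'), (2, 'b'), (1, '')]


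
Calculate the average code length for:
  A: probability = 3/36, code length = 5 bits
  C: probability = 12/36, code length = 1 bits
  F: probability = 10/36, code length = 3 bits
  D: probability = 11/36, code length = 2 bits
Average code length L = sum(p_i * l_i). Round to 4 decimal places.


Weighted contributions p_i * l_i:
  A: (3/36) * 5 = 15/36
  C: (12/36) * 1 = 12/36
  F: (10/36) * 3 = 30/36
  D: (11/36) * 2 = 22/36
Sum = (15 + 12 + 30 + 22)/36 = 79/36

L = 79/36 = 2.1944 bits/symbol


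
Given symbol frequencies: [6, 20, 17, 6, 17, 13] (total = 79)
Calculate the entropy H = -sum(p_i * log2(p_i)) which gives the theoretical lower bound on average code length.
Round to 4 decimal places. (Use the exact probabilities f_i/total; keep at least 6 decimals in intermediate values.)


Per-symbol terms -p_i * log2(p_i) with p_i = f_i/79:
  p = 6/79 = 0.075949: log2(p) = -3.718818, -p*log2(p) = 0.282442
  p = 20/79 = 0.253165: log2(p) = -1.981853, -p*log2(p) = 0.501735
  p = 17/79 = 0.215190: log2(p) = -2.216318, -p*log2(p) = 0.476929
  p = 6/79 = 0.075949: log2(p) = -3.718818, -p*log2(p) = 0.282442
  p = 17/79 = 0.215190: log2(p) = -2.216318, -p*log2(p) = 0.476929
  p = 13/79 = 0.164557: log2(p) = -2.603341, -p*log2(p) = 0.428398
H = 0.282442 + 0.501735 + 0.476929 + 0.282442 + 0.476929 + 0.428398 = 2.448875

H = 2.4489 bits/symbol


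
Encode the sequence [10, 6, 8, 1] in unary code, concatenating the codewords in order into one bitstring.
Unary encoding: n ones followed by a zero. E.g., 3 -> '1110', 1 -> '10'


Encode each number as n ones followed by a terminating 0:
  10 -> 11111111110 (11 bits)
  6 -> 1111110 (7 bits)
  8 -> 111111110 (9 bits)
  1 -> 10 (2 bits)
Total length = 11 + 7 + 9 + 2 = 29 bits.

Unary([10, 6, 8, 1]) = 11111111110111111011111111010 (29 bits)


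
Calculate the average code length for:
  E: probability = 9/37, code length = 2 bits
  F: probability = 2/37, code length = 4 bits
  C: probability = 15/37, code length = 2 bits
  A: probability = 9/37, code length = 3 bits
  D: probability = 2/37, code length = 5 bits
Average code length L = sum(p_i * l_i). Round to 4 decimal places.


Weighted contributions p_i * l_i:
  E: (9/37) * 2 = 18/37
  F: (2/37) * 4 = 8/37
  C: (15/37) * 2 = 30/37
  A: (9/37) * 3 = 27/37
  D: (2/37) * 5 = 10/37
Sum = (18 + 8 + 30 + 27 + 10)/37 = 93/37

L = 93/37 = 2.5135 bits/symbol


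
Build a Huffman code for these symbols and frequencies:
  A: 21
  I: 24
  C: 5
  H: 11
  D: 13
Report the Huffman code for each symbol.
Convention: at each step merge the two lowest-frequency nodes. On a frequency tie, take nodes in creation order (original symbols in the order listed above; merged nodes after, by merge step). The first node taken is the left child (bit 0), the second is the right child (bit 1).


Huffman tree construction:
Step 1: Merge C(5) + H(11) = 16
Step 2: Merge D(13) + (C+H)(16) = 29
Step 3: Merge A(21) + I(24) = 45
Step 4: Merge (D+(C+H))(29) + (A+I)(45) = 74
Read each symbol's code off the tree from the root (left child = 0, right child = 1).

Codes:
  A: 10 (length 2)
  I: 11 (length 2)
  C: 010 (length 3)
  H: 011 (length 3)
  D: 00 (length 2)
Average code length: 164/74 = 2.2162 bits/symbol


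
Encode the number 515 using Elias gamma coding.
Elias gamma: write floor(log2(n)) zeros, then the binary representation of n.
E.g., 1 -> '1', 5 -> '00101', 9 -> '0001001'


num_bits = floor(log2(515)) + 1 = 10
leading_zeros = num_bits - 1 = 9
binary(515) = 1000000011

Elias gamma(515) = '000000000' + '1000000011' = 0000000001000000011 (19 bits)


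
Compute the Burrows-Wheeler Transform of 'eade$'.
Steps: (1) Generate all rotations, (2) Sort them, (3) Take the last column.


Rotations (sorted):
  0: $eade -> last char: e
  1: ade$e -> last char: e
  2: de$ea -> last char: a
  3: e$ead -> last char: d
  4: eade$ -> last char: $


BWT = eead$


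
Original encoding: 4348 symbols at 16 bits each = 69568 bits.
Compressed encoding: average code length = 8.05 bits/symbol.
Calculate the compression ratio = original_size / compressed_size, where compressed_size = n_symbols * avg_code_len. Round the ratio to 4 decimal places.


original_size = n_symbols * orig_bits = 4348 * 16 = 69568 bits
compressed_size = n_symbols * avg_code_len = 4348 * 8.05 = 35001.4 bits
ratio = original_size / compressed_size = 69568 / 35001.4 = 1.9876

Compression ratio = 1.9876


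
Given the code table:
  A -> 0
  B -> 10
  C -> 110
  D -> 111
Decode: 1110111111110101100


Decoding:
111 -> D
0 -> A
111 -> D
111 -> D
110 -> C
10 -> B
110 -> C
0 -> A


Result: DADDCBCA


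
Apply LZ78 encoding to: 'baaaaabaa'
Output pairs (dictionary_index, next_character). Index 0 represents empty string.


LZ78 encoding steps:
Dictionary: {0: ''}
Step 1: w='' (idx 0), next='b' -> output (0, 'b'), add 'b' as idx 1
Step 2: w='' (idx 0), next='a' -> output (0, 'a'), add 'a' as idx 2
Step 3: w='a' (idx 2), next='a' -> output (2, 'a'), add 'aa' as idx 3
Step 4: w='aa' (idx 3), next='b' -> output (3, 'b'), add 'aab' as idx 4
Step 5: w='aa' (idx 3), end of input -> output (3, '')


Encoded: [(0, 'b'), (0, 'a'), (2, 'a'), (3, 'b'), (3, '')]


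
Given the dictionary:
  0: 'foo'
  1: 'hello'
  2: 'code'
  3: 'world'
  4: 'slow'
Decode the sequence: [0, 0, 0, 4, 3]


Look up each index in the dictionary:
  0 -> 'foo'
  0 -> 'foo'
  0 -> 'foo'
  4 -> 'slow'
  3 -> 'world'

Decoded: "foo foo foo slow world"


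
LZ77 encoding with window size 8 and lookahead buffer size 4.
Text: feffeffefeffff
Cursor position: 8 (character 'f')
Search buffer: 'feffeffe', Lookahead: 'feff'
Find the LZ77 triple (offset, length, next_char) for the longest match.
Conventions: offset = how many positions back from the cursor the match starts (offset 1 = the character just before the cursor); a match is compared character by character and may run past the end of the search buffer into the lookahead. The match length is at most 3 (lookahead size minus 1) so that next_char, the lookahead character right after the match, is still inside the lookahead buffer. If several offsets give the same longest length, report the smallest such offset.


Try each offset into the search buffer:
  offset=1 (pos 7, char 'e'): match length 0
  offset=2 (pos 6, char 'f'): match length 3
  offset=3 (pos 5, char 'f'): match length 1
  offset=4 (pos 4, char 'e'): match length 0
  offset=5 (pos 3, char 'f'): match length 3
  offset=6 (pos 2, char 'f'): match length 1
  offset=7 (pos 1, char 'e'): match length 0
  offset=8 (pos 0, char 'f'): match length 3
Longest match has length 3, found at offsets 2, 5, 8; take the smallest, offset 2.
next_char = character at position 8 + 3 = 11 -> 'f'

Best match: offset=2, length=3 (matching 'fef' starting at position 6)
LZ77 triple: (2, 3, 'f')


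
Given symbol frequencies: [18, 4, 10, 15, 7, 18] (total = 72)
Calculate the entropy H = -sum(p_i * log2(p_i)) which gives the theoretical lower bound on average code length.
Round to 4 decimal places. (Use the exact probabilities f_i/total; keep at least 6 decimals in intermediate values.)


Per-symbol terms -p_i * log2(p_i) with p_i = f_i/72:
  p = 18/72 = 0.250000: log2(p) = -2.000000, -p*log2(p) = 0.500000
  p = 4/72 = 0.055556: log2(p) = -4.169925, -p*log2(p) = 0.231663
  p = 10/72 = 0.138889: log2(p) = -2.847997, -p*log2(p) = 0.395555
  p = 15/72 = 0.208333: log2(p) = -2.263034, -p*log2(p) = 0.471466
  p = 7/72 = 0.097222: log2(p) = -3.362570, -p*log2(p) = 0.326917
  p = 18/72 = 0.250000: log2(p) = -2.000000, -p*log2(p) = 0.500000
H = 0.500000 + 0.231663 + 0.395555 + 0.471466 + 0.326917 + 0.500000 = 2.425601

H = 2.4256 bits/symbol


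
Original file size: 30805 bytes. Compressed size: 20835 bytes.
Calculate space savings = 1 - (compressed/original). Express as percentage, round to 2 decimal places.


ratio = compressed/original = 20835/30805 = 0.676351
savings = 1 - ratio = 1 - 0.676351 = 0.323649
as a percentage: 0.323649 * 100 = 32.36%

Space savings = 1 - 20835/30805 = 32.36%


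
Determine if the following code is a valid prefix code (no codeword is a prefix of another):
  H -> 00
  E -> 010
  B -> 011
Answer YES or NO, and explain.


Checking each pair (does one codeword prefix another?):
  H='00' vs E='010': no prefix
  H='00' vs B='011': no prefix
  E='010' vs H='00': no prefix
  E='010' vs B='011': no prefix
  B='011' vs H='00': no prefix
  B='011' vs E='010': no prefix
No violation found over all pairs.

YES -- this is a valid prefix code. No codeword is a prefix of any other codeword.


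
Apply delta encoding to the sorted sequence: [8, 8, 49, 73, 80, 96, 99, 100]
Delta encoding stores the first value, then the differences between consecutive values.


First value: 8
Deltas:
  8 - 8 = 0
  49 - 8 = 41
  73 - 49 = 24
  80 - 73 = 7
  96 - 80 = 16
  99 - 96 = 3
  100 - 99 = 1


Delta encoded: [8, 0, 41, 24, 7, 16, 3, 1]


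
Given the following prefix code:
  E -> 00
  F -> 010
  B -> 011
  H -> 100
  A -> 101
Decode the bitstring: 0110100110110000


Decoding step by step:
Bits 011 -> B
Bits 010 -> F
Bits 011 -> B
Bits 011 -> B
Bits 00 -> E
Bits 00 -> E


Decoded message: BFBBEE


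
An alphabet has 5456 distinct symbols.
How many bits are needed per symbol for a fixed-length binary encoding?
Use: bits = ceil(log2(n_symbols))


log2(5456) = 12.4136
Bracket: 2^12 = 4096 < 5456 <= 2^13 = 8192
So ceil(log2(5456)) = 13

bits = ceil(log2(5456)) = ceil(12.4136) = 13 bits


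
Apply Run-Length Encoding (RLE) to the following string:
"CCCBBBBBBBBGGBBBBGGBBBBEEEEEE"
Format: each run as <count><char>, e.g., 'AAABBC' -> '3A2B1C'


Scanning runs left to right:
  i=0: run of 'C' x 3 -> '3C'
  i=3: run of 'B' x 8 -> '8B'
  i=11: run of 'G' x 2 -> '2G'
  i=13: run of 'B' x 4 -> '4B'
  i=17: run of 'G' x 2 -> '2G'
  i=19: run of 'B' x 4 -> '4B'
  i=23: run of 'E' x 6 -> '6E'

RLE = 3C8B2G4B2G4B6E


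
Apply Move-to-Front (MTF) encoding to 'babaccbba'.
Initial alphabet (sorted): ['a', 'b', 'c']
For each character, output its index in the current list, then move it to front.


MTF encoding:
'b': index 1 in ['a', 'b', 'c'] -> ['b', 'a', 'c']
'a': index 1 in ['b', 'a', 'c'] -> ['a', 'b', 'c']
'b': index 1 in ['a', 'b', 'c'] -> ['b', 'a', 'c']
'a': index 1 in ['b', 'a', 'c'] -> ['a', 'b', 'c']
'c': index 2 in ['a', 'b', 'c'] -> ['c', 'a', 'b']
'c': index 0 in ['c', 'a', 'b'] -> ['c', 'a', 'b']
'b': index 2 in ['c', 'a', 'b'] -> ['b', 'c', 'a']
'b': index 0 in ['b', 'c', 'a'] -> ['b', 'c', 'a']
'a': index 2 in ['b', 'c', 'a'] -> ['a', 'b', 'c']


Output: [1, 1, 1, 1, 2, 0, 2, 0, 2]


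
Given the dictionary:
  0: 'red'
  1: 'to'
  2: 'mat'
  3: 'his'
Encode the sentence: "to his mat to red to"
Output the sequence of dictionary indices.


Look up each word in the dictionary:
  'to' -> 1
  'his' -> 3
  'mat' -> 2
  'to' -> 1
  'red' -> 0
  'to' -> 1

Encoded: [1, 3, 2, 1, 0, 1]


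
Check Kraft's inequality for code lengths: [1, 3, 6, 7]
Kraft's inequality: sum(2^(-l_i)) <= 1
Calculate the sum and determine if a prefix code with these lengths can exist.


Sum = 2^(-1) + 2^(-3) + 2^(-6) + 2^(-7)
    = 0.5 + 0.125 + 0.015625 + 0.0078125
    = 83/128 = 0.6484375
Since 0.6484375 <= 1, Kraft's inequality IS satisfied.
A prefix code with these lengths CAN exist.

Kraft sum = 0.6484375. Satisfied.


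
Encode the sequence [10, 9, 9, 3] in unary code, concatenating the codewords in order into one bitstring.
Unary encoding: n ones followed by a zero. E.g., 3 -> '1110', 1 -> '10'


Encode each number as n ones followed by a terminating 0:
  10 -> 11111111110 (11 bits)
  9 -> 1111111110 (10 bits)
  9 -> 1111111110 (10 bits)
  3 -> 1110 (4 bits)
Total length = 11 + 10 + 10 + 4 = 35 bits.

Unary([10, 9, 9, 3]) = 11111111110111111111011111111101110 (35 bits)


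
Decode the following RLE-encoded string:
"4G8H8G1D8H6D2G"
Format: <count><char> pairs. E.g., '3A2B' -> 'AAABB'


Expanding each <count><char> pair:
  4G -> 'GGGG'
  8H -> 'HHHHHHHH'
  8G -> 'GGGGGGGG'
  1D -> 'D'
  8H -> 'HHHHHHHH'
  6D -> 'DDDDDD'
  2G -> 'GG'

Decoded = GGGGHHHHHHHHGGGGGGGGDHHHHHHHHDDDDDDGG


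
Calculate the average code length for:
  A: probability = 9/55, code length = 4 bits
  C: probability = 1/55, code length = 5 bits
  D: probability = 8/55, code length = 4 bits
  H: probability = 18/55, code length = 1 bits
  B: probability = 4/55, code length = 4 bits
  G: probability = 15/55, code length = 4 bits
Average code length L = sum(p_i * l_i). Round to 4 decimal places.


Weighted contributions p_i * l_i:
  A: (9/55) * 4 = 36/55
  C: (1/55) * 5 = 5/55
  D: (8/55) * 4 = 32/55
  H: (18/55) * 1 = 18/55
  B: (4/55) * 4 = 16/55
  G: (15/55) * 4 = 60/55
Sum = (36 + 5 + 32 + 18 + 16 + 60)/55 = 167/55

L = 167/55 = 3.0364 bits/symbol


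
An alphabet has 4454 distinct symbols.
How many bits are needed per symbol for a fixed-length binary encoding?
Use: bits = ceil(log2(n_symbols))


log2(4454) = 12.1209
Bracket: 2^12 = 4096 < 4454 <= 2^13 = 8192
So ceil(log2(4454)) = 13

bits = ceil(log2(4454)) = ceil(12.1209) = 13 bits


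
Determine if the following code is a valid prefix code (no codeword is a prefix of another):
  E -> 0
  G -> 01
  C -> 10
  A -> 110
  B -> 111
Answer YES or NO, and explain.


Checking each pair (does one codeword prefix another?):
  E='0' vs G='01': prefix -- VIOLATION

NO -- this is NOT a valid prefix code. E (0) is a prefix of G (01).


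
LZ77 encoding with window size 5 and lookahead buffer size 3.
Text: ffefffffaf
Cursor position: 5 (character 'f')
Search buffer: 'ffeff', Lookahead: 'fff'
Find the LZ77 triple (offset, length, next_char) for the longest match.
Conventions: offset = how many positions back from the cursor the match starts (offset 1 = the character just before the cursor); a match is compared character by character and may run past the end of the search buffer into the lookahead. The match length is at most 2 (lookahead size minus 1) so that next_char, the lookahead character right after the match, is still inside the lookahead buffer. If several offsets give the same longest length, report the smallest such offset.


Try each offset into the search buffer:
  offset=1 (pos 4, char 'f'): match length 2
  offset=2 (pos 3, char 'f'): match length 2
  offset=3 (pos 2, char 'e'): match length 0
  offset=4 (pos 1, char 'f'): match length 1
  offset=5 (pos 0, char 'f'): match length 2
Longest match has length 2, found at offsets 1, 2, 5; take the smallest, offset 1.
next_char = character at position 5 + 2 = 7 -> 'f'

Best match: offset=1, length=2 (matching 'ff' starting at position 4)
LZ77 triple: (1, 2, 'f')


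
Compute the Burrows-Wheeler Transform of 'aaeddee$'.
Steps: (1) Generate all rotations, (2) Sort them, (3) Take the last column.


Rotations (sorted):
  0: $aaeddee -> last char: e
  1: aaeddee$ -> last char: $
  2: aeddee$a -> last char: a
  3: ddee$aae -> last char: e
  4: dee$aaed -> last char: d
  5: e$aaedde -> last char: e
  6: eddee$aa -> last char: a
  7: ee$aaedd -> last char: d


BWT = e$aedead


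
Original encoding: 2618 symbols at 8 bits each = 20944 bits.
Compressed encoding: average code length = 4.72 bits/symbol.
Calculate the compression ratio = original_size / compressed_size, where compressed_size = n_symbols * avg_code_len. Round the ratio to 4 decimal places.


original_size = n_symbols * orig_bits = 2618 * 8 = 20944 bits
compressed_size = n_symbols * avg_code_len = 2618 * 4.72 = 12356.96 bits
ratio = original_size / compressed_size = 20944 / 12356.96 = 1.6949

Compression ratio = 1.6949


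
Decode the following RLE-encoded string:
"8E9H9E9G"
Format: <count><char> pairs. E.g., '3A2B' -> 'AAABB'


Expanding each <count><char> pair:
  8E -> 'EEEEEEEE'
  9H -> 'HHHHHHHHH'
  9E -> 'EEEEEEEEE'
  9G -> 'GGGGGGGGG'

Decoded = EEEEEEEEHHHHHHHHHEEEEEEEEEGGGGGGGGG


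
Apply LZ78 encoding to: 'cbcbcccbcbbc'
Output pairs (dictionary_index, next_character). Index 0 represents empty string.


LZ78 encoding steps:
Dictionary: {0: ''}
Step 1: w='' (idx 0), next='c' -> output (0, 'c'), add 'c' as idx 1
Step 2: w='' (idx 0), next='b' -> output (0, 'b'), add 'b' as idx 2
Step 3: w='c' (idx 1), next='b' -> output (1, 'b'), add 'cb' as idx 3
Step 4: w='c' (idx 1), next='c' -> output (1, 'c'), add 'cc' as idx 4
Step 5: w='cb' (idx 3), next='c' -> output (3, 'c'), add 'cbc' as idx 5
Step 6: w='b' (idx 2), next='b' -> output (2, 'b'), add 'bb' as idx 6
Step 7: w='c' (idx 1), end of input -> output (1, '')


Encoded: [(0, 'c'), (0, 'b'), (1, 'b'), (1, 'c'), (3, 'c'), (2, 'b'), (1, '')]


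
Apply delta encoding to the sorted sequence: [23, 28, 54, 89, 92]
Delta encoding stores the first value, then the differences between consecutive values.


First value: 23
Deltas:
  28 - 23 = 5
  54 - 28 = 26
  89 - 54 = 35
  92 - 89 = 3


Delta encoded: [23, 5, 26, 35, 3]


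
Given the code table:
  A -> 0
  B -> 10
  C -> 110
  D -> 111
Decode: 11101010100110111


Decoding:
111 -> D
0 -> A
10 -> B
10 -> B
10 -> B
0 -> A
110 -> C
111 -> D


Result: DABBBACD


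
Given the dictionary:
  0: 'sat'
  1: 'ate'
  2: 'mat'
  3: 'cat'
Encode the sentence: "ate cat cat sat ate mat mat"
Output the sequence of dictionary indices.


Look up each word in the dictionary:
  'ate' -> 1
  'cat' -> 3
  'cat' -> 3
  'sat' -> 0
  'ate' -> 1
  'mat' -> 2
  'mat' -> 2

Encoded: [1, 3, 3, 0, 1, 2, 2]


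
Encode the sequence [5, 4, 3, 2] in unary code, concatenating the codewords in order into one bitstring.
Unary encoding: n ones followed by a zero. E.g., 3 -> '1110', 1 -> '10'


Encode each number as n ones followed by a terminating 0:
  5 -> 111110 (6 bits)
  4 -> 11110 (5 bits)
  3 -> 1110 (4 bits)
  2 -> 110 (3 bits)
Total length = 6 + 5 + 4 + 3 = 18 bits.

Unary([5, 4, 3, 2]) = 111110111101110110 (18 bits)


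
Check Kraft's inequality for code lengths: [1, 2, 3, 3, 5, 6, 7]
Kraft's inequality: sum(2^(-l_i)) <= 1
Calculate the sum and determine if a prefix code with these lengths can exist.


Sum = 2^(-1) + 2^(-2) + 2^(-3) + 2^(-3) + 2^(-5) + 2^(-6) + 2^(-7)
    = 0.5 + 0.25 + 0.125 + 0.125 + 0.03125 + 0.015625 + 0.0078125
    = 135/128 = 1.0546875
Since 1.0546875 > 1, Kraft's inequality is NOT satisfied.
A prefix code with these lengths CANNOT exist.

Kraft sum = 1.0546875. Not satisfied.


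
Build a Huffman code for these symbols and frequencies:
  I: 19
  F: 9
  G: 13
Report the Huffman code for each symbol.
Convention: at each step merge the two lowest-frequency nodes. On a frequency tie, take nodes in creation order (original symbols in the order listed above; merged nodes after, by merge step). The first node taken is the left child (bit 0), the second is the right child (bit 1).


Huffman tree construction:
Step 1: Merge F(9) + G(13) = 22
Step 2: Merge I(19) + (F+G)(22) = 41
Read each symbol's code off the tree from the root (left child = 0, right child = 1).

Codes:
  I: 0 (length 1)
  F: 10 (length 2)
  G: 11 (length 2)
Average code length: 63/41 = 1.5366 bits/symbol


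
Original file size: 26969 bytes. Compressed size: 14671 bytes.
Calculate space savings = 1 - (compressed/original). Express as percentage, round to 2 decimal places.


ratio = compressed/original = 14671/26969 = 0.543995
savings = 1 - ratio = 1 - 0.543995 = 0.456005
as a percentage: 0.456005 * 100 = 45.6%

Space savings = 1 - 14671/26969 = 45.6%


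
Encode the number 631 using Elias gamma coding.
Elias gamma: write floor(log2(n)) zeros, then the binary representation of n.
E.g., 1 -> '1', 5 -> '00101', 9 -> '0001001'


num_bits = floor(log2(631)) + 1 = 10
leading_zeros = num_bits - 1 = 9
binary(631) = 1001110111

Elias gamma(631) = '000000000' + '1001110111' = 0000000001001110111 (19 bits)


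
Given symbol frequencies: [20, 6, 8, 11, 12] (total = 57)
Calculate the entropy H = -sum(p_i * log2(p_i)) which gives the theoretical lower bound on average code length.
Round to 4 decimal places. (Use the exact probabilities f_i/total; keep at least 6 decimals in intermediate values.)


Per-symbol terms -p_i * log2(p_i) with p_i = f_i/57:
  p = 20/57 = 0.350877: log2(p) = -1.510962, -p*log2(p) = 0.530162
  p = 6/57 = 0.105263: log2(p) = -3.247928, -p*log2(p) = 0.341887
  p = 8/57 = 0.140351: log2(p) = -2.832890, -p*log2(p) = 0.397599
  p = 11/57 = 0.192982: log2(p) = -2.373458, -p*log2(p) = 0.458036
  p = 12/57 = 0.210526: log2(p) = -2.247928, -p*log2(p) = 0.473248
H = 0.530162 + 0.341887 + 0.397599 + 0.458036 + 0.473248 = 2.200932

H = 2.2009 bits/symbol


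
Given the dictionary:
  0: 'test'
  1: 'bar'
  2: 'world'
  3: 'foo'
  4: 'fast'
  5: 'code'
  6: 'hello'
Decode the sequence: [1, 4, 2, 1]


Look up each index in the dictionary:
  1 -> 'bar'
  4 -> 'fast'
  2 -> 'world'
  1 -> 'bar'

Decoded: "bar fast world bar"


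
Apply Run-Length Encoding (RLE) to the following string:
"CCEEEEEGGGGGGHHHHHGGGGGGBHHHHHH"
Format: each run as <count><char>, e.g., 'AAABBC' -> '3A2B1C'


Scanning runs left to right:
  i=0: run of 'C' x 2 -> '2C'
  i=2: run of 'E' x 5 -> '5E'
  i=7: run of 'G' x 6 -> '6G'
  i=13: run of 'H' x 5 -> '5H'
  i=18: run of 'G' x 6 -> '6G'
  i=24: run of 'B' x 1 -> '1B'
  i=25: run of 'H' x 6 -> '6H'

RLE = 2C5E6G5H6G1B6H


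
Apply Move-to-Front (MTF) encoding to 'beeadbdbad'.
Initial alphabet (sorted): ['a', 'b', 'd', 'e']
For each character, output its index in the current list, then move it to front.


MTF encoding:
'b': index 1 in ['a', 'b', 'd', 'e'] -> ['b', 'a', 'd', 'e']
'e': index 3 in ['b', 'a', 'd', 'e'] -> ['e', 'b', 'a', 'd']
'e': index 0 in ['e', 'b', 'a', 'd'] -> ['e', 'b', 'a', 'd']
'a': index 2 in ['e', 'b', 'a', 'd'] -> ['a', 'e', 'b', 'd']
'd': index 3 in ['a', 'e', 'b', 'd'] -> ['d', 'a', 'e', 'b']
'b': index 3 in ['d', 'a', 'e', 'b'] -> ['b', 'd', 'a', 'e']
'd': index 1 in ['b', 'd', 'a', 'e'] -> ['d', 'b', 'a', 'e']
'b': index 1 in ['d', 'b', 'a', 'e'] -> ['b', 'd', 'a', 'e']
'a': index 2 in ['b', 'd', 'a', 'e'] -> ['a', 'b', 'd', 'e']
'd': index 2 in ['a', 'b', 'd', 'e'] -> ['d', 'a', 'b', 'e']


Output: [1, 3, 0, 2, 3, 3, 1, 1, 2, 2]


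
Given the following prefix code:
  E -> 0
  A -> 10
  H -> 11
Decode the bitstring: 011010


Decoding step by step:
Bits 0 -> E
Bits 11 -> H
Bits 0 -> E
Bits 10 -> A


Decoded message: EHEA


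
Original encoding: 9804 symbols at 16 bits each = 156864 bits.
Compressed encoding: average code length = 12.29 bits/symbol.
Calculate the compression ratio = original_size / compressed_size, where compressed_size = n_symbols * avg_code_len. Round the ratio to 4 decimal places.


original_size = n_symbols * orig_bits = 9804 * 16 = 156864 bits
compressed_size = n_symbols * avg_code_len = 9804 * 12.29 = 120491.16 bits
ratio = original_size / compressed_size = 156864 / 120491.16 = 1.3019

Compression ratio = 1.3019


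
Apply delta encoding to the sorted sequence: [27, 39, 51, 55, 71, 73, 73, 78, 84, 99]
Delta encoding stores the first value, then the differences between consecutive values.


First value: 27
Deltas:
  39 - 27 = 12
  51 - 39 = 12
  55 - 51 = 4
  71 - 55 = 16
  73 - 71 = 2
  73 - 73 = 0
  78 - 73 = 5
  84 - 78 = 6
  99 - 84 = 15


Delta encoded: [27, 12, 12, 4, 16, 2, 0, 5, 6, 15]


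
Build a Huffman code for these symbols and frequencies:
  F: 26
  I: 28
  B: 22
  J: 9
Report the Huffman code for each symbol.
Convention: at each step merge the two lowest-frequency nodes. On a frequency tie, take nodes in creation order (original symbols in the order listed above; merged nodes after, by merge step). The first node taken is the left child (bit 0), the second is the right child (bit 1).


Huffman tree construction:
Step 1: Merge J(9) + B(22) = 31
Step 2: Merge F(26) + I(28) = 54
Step 3: Merge (J+B)(31) + (F+I)(54) = 85
Read each symbol's code off the tree from the root (left child = 0, right child = 1).

Codes:
  F: 10 (length 2)
  I: 11 (length 2)
  B: 01 (length 2)
  J: 00 (length 2)
Average code length: 170/85 = 2.0000 bits/symbol


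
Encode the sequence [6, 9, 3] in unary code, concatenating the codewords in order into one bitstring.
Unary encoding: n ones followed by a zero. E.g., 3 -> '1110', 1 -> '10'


Encode each number as n ones followed by a terminating 0:
  6 -> 1111110 (7 bits)
  9 -> 1111111110 (10 bits)
  3 -> 1110 (4 bits)
Total length = 7 + 10 + 4 = 21 bits.

Unary([6, 9, 3]) = 111111011111111101110 (21 bits)


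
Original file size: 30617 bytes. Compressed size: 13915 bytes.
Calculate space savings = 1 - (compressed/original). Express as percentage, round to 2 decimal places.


ratio = compressed/original = 13915/30617 = 0.454486
savings = 1 - ratio = 1 - 0.454486 = 0.545514
as a percentage: 0.545514 * 100 = 54.55%

Space savings = 1 - 13915/30617 = 54.55%


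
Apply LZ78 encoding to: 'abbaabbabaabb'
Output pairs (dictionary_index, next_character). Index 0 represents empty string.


LZ78 encoding steps:
Dictionary: {0: ''}
Step 1: w='' (idx 0), next='a' -> output (0, 'a'), add 'a' as idx 1
Step 2: w='' (idx 0), next='b' -> output (0, 'b'), add 'b' as idx 2
Step 3: w='b' (idx 2), next='a' -> output (2, 'a'), add 'ba' as idx 3
Step 4: w='a' (idx 1), next='b' -> output (1, 'b'), add 'ab' as idx 4
Step 5: w='ba' (idx 3), next='b' -> output (3, 'b'), add 'bab' as idx 5
Step 6: w='a' (idx 1), next='a' -> output (1, 'a'), add 'aa' as idx 6
Step 7: w='b' (idx 2), next='b' -> output (2, 'b'), add 'bb' as idx 7


Encoded: [(0, 'a'), (0, 'b'), (2, 'a'), (1, 'b'), (3, 'b'), (1, 'a'), (2, 'b')]


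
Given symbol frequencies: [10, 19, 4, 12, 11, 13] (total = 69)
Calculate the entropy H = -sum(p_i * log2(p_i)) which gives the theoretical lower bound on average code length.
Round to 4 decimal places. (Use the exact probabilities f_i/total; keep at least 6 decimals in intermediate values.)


Per-symbol terms -p_i * log2(p_i) with p_i = f_i/69:
  p = 10/69 = 0.144928: log2(p) = -2.786596, -p*log2(p) = 0.403855
  p = 19/69 = 0.275362: log2(p) = -1.860597, -p*log2(p) = 0.512338
  p = 4/69 = 0.057971: log2(p) = -4.108524, -p*log2(p) = 0.238175
  p = 12/69 = 0.173913: log2(p) = -2.523562, -p*log2(p) = 0.438880
  p = 11/69 = 0.159420: log2(p) = -2.649093, -p*log2(p) = 0.422319
  p = 13/69 = 0.188406: log2(p) = -2.408085, -p*log2(p) = 0.453697
H = 0.403855 + 0.512338 + 0.238175 + 0.438880 + 0.422319 + 0.453697 = 2.469264

H = 2.4693 bits/symbol


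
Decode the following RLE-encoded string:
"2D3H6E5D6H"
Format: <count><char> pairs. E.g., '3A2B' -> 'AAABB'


Expanding each <count><char> pair:
  2D -> 'DD'
  3H -> 'HHH'
  6E -> 'EEEEEE'
  5D -> 'DDDDD'
  6H -> 'HHHHHH'

Decoded = DDHHHEEEEEEDDDDDHHHHHH


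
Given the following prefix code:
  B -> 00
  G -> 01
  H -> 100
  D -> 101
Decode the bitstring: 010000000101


Decoding step by step:
Bits 01 -> G
Bits 00 -> B
Bits 00 -> B
Bits 00 -> B
Bits 01 -> G
Bits 01 -> G


Decoded message: GBBBGG


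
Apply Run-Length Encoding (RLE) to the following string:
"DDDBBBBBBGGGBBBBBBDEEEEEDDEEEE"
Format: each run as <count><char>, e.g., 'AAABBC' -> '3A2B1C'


Scanning runs left to right:
  i=0: run of 'D' x 3 -> '3D'
  i=3: run of 'B' x 6 -> '6B'
  i=9: run of 'G' x 3 -> '3G'
  i=12: run of 'B' x 6 -> '6B'
  i=18: run of 'D' x 1 -> '1D'
  i=19: run of 'E' x 5 -> '5E'
  i=24: run of 'D' x 2 -> '2D'
  i=26: run of 'E' x 4 -> '4E'

RLE = 3D6B3G6B1D5E2D4E


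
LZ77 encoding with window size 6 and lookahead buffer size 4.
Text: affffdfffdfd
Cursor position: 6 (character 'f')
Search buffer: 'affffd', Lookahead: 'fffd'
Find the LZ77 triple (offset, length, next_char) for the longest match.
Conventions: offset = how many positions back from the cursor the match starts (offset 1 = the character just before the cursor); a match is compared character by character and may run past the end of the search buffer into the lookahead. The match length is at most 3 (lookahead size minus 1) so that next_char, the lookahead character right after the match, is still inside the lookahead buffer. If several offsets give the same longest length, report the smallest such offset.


Try each offset into the search buffer:
  offset=1 (pos 5, char 'd'): match length 0
  offset=2 (pos 4, char 'f'): match length 1
  offset=3 (pos 3, char 'f'): match length 2
  offset=4 (pos 2, char 'f'): match length 3
  offset=5 (pos 1, char 'f'): match length 3
  offset=6 (pos 0, char 'a'): match length 0
Longest match has length 3, found at offsets 4, 5; take the smallest, offset 4.
next_char = character at position 6 + 3 = 9 -> 'd'

Best match: offset=4, length=3 (matching 'fff' starting at position 2)
LZ77 triple: (4, 3, 'd')


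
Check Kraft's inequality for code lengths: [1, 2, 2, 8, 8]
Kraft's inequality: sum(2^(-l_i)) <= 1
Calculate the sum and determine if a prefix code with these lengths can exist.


Sum = 2^(-1) + 2^(-2) + 2^(-2) + 2^(-8) + 2^(-8)
    = 0.5 + 0.25 + 0.25 + 0.00390625 + 0.00390625
    = 258/256 = 1.0078125
Since 1.0078125 > 1, Kraft's inequality is NOT satisfied.
A prefix code with these lengths CANNOT exist.

Kraft sum = 1.0078125. Not satisfied.


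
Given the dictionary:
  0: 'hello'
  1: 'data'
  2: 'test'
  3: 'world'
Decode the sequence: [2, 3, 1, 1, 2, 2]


Look up each index in the dictionary:
  2 -> 'test'
  3 -> 'world'
  1 -> 'data'
  1 -> 'data'
  2 -> 'test'
  2 -> 'test'

Decoded: "test world data data test test"


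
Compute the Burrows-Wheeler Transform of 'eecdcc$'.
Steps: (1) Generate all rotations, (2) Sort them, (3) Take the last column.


Rotations (sorted):
  0: $eecdcc -> last char: c
  1: c$eecdc -> last char: c
  2: cc$eecd -> last char: d
  3: cdcc$ee -> last char: e
  4: dcc$eec -> last char: c
  5: ecdcc$e -> last char: e
  6: eecdcc$ -> last char: $


BWT = ccdece$


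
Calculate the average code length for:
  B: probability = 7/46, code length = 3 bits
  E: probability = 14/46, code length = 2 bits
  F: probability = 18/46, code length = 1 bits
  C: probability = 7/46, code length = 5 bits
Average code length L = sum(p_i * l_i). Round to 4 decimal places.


Weighted contributions p_i * l_i:
  B: (7/46) * 3 = 21/46
  E: (14/46) * 2 = 28/46
  F: (18/46) * 1 = 18/46
  C: (7/46) * 5 = 35/46
Sum = (21 + 28 + 18 + 35)/46 = 102/46

L = 102/46 = 2.2174 bits/symbol


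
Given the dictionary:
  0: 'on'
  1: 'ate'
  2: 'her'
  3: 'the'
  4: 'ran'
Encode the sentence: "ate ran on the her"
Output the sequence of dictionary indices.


Look up each word in the dictionary:
  'ate' -> 1
  'ran' -> 4
  'on' -> 0
  'the' -> 3
  'her' -> 2

Encoded: [1, 4, 0, 3, 2]


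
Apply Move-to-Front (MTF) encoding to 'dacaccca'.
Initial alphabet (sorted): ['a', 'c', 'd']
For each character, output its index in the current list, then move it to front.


MTF encoding:
'd': index 2 in ['a', 'c', 'd'] -> ['d', 'a', 'c']
'a': index 1 in ['d', 'a', 'c'] -> ['a', 'd', 'c']
'c': index 2 in ['a', 'd', 'c'] -> ['c', 'a', 'd']
'a': index 1 in ['c', 'a', 'd'] -> ['a', 'c', 'd']
'c': index 1 in ['a', 'c', 'd'] -> ['c', 'a', 'd']
'c': index 0 in ['c', 'a', 'd'] -> ['c', 'a', 'd']
'c': index 0 in ['c', 'a', 'd'] -> ['c', 'a', 'd']
'a': index 1 in ['c', 'a', 'd'] -> ['a', 'c', 'd']


Output: [2, 1, 2, 1, 1, 0, 0, 1]


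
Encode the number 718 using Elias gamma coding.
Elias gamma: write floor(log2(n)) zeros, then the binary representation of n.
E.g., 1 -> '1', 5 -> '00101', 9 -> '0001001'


num_bits = floor(log2(718)) + 1 = 10
leading_zeros = num_bits - 1 = 9
binary(718) = 1011001110

Elias gamma(718) = '000000000' + '1011001110' = 0000000001011001110 (19 bits)


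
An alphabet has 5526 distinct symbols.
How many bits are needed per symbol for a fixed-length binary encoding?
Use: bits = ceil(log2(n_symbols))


log2(5526) = 12.432
Bracket: 2^12 = 4096 < 5526 <= 2^13 = 8192
So ceil(log2(5526)) = 13

bits = ceil(log2(5526)) = ceil(12.432) = 13 bits


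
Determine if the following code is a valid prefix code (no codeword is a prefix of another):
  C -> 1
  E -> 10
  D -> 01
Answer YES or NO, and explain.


Checking each pair (does one codeword prefix another?):
  C='1' vs E='10': prefix -- VIOLATION

NO -- this is NOT a valid prefix code. C (1) is a prefix of E (10).


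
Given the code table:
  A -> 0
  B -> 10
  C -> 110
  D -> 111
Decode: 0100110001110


Decoding:
0 -> A
10 -> B
0 -> A
110 -> C
0 -> A
0 -> A
111 -> D
0 -> A


Result: ABACAADA


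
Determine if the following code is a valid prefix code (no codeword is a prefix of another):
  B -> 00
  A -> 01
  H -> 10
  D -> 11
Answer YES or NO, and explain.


Checking each pair (does one codeword prefix another?):
  B='00' vs A='01': no prefix
  B='00' vs H='10': no prefix
  B='00' vs D='11': no prefix
  A='01' vs B='00': no prefix
  A='01' vs H='10': no prefix
  A='01' vs D='11': no prefix
  H='10' vs B='00': no prefix
  H='10' vs A='01': no prefix
  H='10' vs D='11': no prefix
  D='11' vs B='00': no prefix
  D='11' vs A='01': no prefix
  D='11' vs H='10': no prefix
No violation found over all pairs.

YES -- this is a valid prefix code. No codeword is a prefix of any other codeword.
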